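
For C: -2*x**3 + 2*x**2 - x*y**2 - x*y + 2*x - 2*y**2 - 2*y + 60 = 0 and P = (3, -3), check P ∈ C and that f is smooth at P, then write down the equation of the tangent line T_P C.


Tangent line at P: -46*x + 25*y + 213 = 0.

Step 1: f(3, -3) = 0, so P lies on C.
Step 2: partial derivatives
  f_x(x, y) = -6*x**2 + 4*x - y**2 - y + 2, f_y(x, y) = -2*x*y - x - 4*y - 2.
  f_x(P) = -46, f_y(P) = 25 (gradient nonzero, so P is smooth).
Step 3: tangent line at P: -46·(x − 3) + 25·(y − -3) = 0.
Expanding: -46*x + 25*y + 213 = 0.


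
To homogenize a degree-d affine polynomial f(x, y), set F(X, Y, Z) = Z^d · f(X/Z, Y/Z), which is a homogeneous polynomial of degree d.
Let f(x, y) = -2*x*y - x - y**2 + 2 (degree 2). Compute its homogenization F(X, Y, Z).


F(X, Y, Z) = -2*X*Y - X*Z - Y**2 + 2*Z**2

deg(f) = 2.
Substitute x = X/Z, y = Y/Z into f, then multiply by Z^2.
  monomial -2·x^1·y^1 ↦ -2·X^1·Y^1·Z^0.
  monomial -1·x^1·y^0 ↦ -1·X^1·Y^0·Z^1.
  monomial -1·x^0·y^2 ↦ -1·X^0·Y^2·Z^0.
  monomial 2·x^0·y^0 ↦ 2·X^0·Y^0·Z^2.
Collecting: F(X, Y, Z) = -2*X*Y - X*Z - Y**2 + 2*Z**2.


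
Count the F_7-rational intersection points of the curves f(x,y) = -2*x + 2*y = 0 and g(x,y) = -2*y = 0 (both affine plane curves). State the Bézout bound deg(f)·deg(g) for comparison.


Common zeros: {(0, 0)}; count = 1; Bézout bound = 1.

deg(f) = 1, deg(g) = 1, so Bézout bound = 1.
Scan x ∈ F_7. For each x, list the y ∈ F_7 with f(x, y) ≡ 0 and those with g(x, y) ≡ 0 (mod 7); the common zeros in that column are the intersection.
  x = 0: f ≡ 0 at y ∈ {0}; g ≡ 0 at y ∈ {0}; common: {0}.
  x = 1: f ≡ 0 at y ∈ {1}; g ≡ 0 at y ∈ {0}; common: ∅.
  x = 2: f ≡ 0 at y ∈ {2}; g ≡ 0 at y ∈ {0}; common: ∅.
  x = 3: f ≡ 0 at y ∈ {3}; g ≡ 0 at y ∈ {0}; common: ∅.
  x = 4: f ≡ 0 at y ∈ {4}; g ≡ 0 at y ∈ {0}; common: ∅.
  x = 5: f ≡ 0 at y ∈ {5}; g ≡ 0 at y ∈ {0}; common: ∅.
  x = 6: f ≡ 0 at y ∈ {6}; g ≡ 0 at y ∈ {0}; common: ∅.
Collecting: common zeros = {(0, 0)}, so the count is 1.
Comparison with the Bézout bound: 1 ≤ 1 = deg(f)·deg(g), as expected for curves with no common component (the bound is attained).


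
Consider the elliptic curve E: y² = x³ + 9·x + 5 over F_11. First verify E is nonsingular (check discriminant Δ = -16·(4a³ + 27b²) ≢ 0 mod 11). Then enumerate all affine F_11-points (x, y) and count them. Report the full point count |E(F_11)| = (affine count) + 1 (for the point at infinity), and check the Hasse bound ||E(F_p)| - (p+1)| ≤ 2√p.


Affine points = {(0, 4), (0, 7), (1, 2), (1, 9), (2, 3), (2, 8), (3, 2), (3, 9), (6, 0), (7, 2), (7, 9), (9, 1), (9, 10)}; affine count = 13; |E(F_11)| = 14.

Discriminant check: Δ ∝ 4a³ + 27b² = 4·9³ + 27·5² = 4·729 + 27·25 ≡ 5 (mod 11). Nonzero ⇒ E is nonsingular.
For each x ∈ F_11, compute rhs = x³ + 9·x + 5 mod 11, then count y ∈ F_11 with y² ≡ rhs.
  x = 0: rhs = 5, matching y values: 4, 7 (2 points).
  x = 1: rhs = 4, matching y values: 2, 9 (2 points).
  x = 2: rhs = 9, matching y values: 3, 8 (2 points).
  x = 3: rhs = 4, matching y values: 2, 9 (2 points).
  x = 4: rhs = 6, matching y values: none (0 points).
  x = 5: rhs = 10, matching y values: none (0 points).
  x = 6: rhs = 0, matching y values: 0 (1 points).
  x = 7: rhs = 4, matching y values: 2, 9 (2 points).
  x = 8: rhs = 6, matching y values: none (0 points).
  x = 9: rhs = 1, matching y values: 1, 10 (2 points).
  x = 10: rhs = 6, matching y values: none (0 points).
Total affine count: 13.
Full point count |E(F_11)| = 13 + 1 = 14.
Hasse bound: |14 − (11+1)| = |2| = 2 ≤ 2√11 ≈ 6.6332 ✓.


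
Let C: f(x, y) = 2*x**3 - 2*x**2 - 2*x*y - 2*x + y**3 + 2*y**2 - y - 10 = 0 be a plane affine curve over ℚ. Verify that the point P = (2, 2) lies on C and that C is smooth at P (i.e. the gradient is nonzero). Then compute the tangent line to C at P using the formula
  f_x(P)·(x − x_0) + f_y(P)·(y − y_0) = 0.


Tangent line at P: 10*x + 15*y - 50 = 0.

Step 1: f(2, 2) = 0, so P lies on C.
Step 2: partial derivatives
  f_x(x, y) = 6*x**2 - 4*x - 2*y - 2, f_y(x, y) = -2*x + 3*y**2 + 4*y - 1.
  f_x(P) = 10, f_y(P) = 15 (gradient nonzero, so P is smooth).
Step 3: tangent line at P: 10·(x − 2) + 15·(y − 2) = 0.
Expanding: 10*x + 15*y - 50 = 0.


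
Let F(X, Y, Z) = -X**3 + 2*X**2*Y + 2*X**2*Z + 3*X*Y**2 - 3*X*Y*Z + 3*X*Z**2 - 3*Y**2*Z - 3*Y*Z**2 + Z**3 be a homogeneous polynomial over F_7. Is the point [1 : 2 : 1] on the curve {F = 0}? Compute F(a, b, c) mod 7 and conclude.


F(1,2,1) ≡ 4 (mod 7); P is NOT on the curve.

Evaluate F(1, 2, 1) term-by-term (mod 7).
  -X**3 ↦ -1·1·1·1 = -1
  2*X**2*Y ↦ 2·1·2·1 = 4
  2*X**2*Z ↦ 2·1·1·1 = 2
  3*X*Y**2 ↦ 3·1·4·1 = 12
  -3*X*Y*Z ↦ -3·1·2·1 = -6
  3*X*Z**2 ↦ 3·1·1·1 = 3
  -3*Y**2*Z ↦ -3·1·4·1 = -12
  -3*Y*Z**2 ↦ -3·1·2·1 = -6
  Z**3 ↦ 1·1·1·1 = 1
Sum: F(1, 2, 1) = (-1) + (4) + (2) + (12) + (-6) + (3) + (-12) + (-6) + (1) = -3.
Reducing mod 7: -3 ≡ 4 (mod 7).
Since F(a, b, c) ≡ 4 ≠ 0 (mod 7), P does NOT lie on the curve.


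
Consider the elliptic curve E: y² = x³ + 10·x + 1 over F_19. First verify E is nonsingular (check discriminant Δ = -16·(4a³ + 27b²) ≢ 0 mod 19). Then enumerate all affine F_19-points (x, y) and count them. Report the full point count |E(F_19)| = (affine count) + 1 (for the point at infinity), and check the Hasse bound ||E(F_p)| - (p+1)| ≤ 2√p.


Affine points = {(0, 1), (0, 18), (3, 1), (3, 18), (5, 9), (5, 10), (6, 7), (6, 12), (8, 2), (8, 17), (11, 6), (11, 13), (12, 5), (12, 14), (14, 4), (14, 15), (15, 7), (15, 12), (16, 1), (16, 18), (17, 7), (17, 12), (18, 3), (18, 16)}; affine count = 24; |E(F_19)| = 25.

Discriminant check: Δ ∝ 4a³ + 27b² = 4·10³ + 27·1² = 4·1000 + 27·1 ≡ 18 (mod 19). Nonzero ⇒ E is nonsingular.
For each x ∈ F_19, compute rhs = x³ + 10·x + 1 mod 19, then count y ∈ F_19 with y² ≡ rhs.
  x = 0: rhs = 1, matching y values: 1, 18 (2 points).
  x = 1: rhs = 12, matching y values: none (0 points).
  x = 2: rhs = 10, matching y values: none (0 points).
  x = 3: rhs = 1, matching y values: 1, 18 (2 points).
  x = 4: rhs = 10, matching y values: none (0 points).
  x = 5: rhs = 5, matching y values: 9, 10 (2 points).
  x = 6: rhs = 11, matching y values: 7, 12 (2 points).
  x = 7: rhs = 15, matching y values: none (0 points).
  x = 8: rhs = 4, matching y values: 2, 17 (2 points).
  x = 9: rhs = 3, matching y values: none (0 points).
  x = 10: rhs = 18, matching y values: none (0 points).
  x = 11: rhs = 17, matching y values: 6, 13 (2 points).
  x = 12: rhs = 6, matching y values: 5, 14 (2 points).
  x = 13: rhs = 10, matching y values: none (0 points).
  x = 14: rhs = 16, matching y values: 4, 15 (2 points).
  x = 15: rhs = 11, matching y values: 7, 12 (2 points).
  x = 16: rhs = 1, matching y values: 1, 18 (2 points).
  x = 17: rhs = 11, matching y values: 7, 12 (2 points).
  x = 18: rhs = 9, matching y values: 3, 16 (2 points).
Total affine count: 24.
Full point count |E(F_19)| = 24 + 1 = 25.
Hasse bound: |25 − (19+1)| = |5| = 5 ≤ 2√19 ≈ 8.7178 ✓.


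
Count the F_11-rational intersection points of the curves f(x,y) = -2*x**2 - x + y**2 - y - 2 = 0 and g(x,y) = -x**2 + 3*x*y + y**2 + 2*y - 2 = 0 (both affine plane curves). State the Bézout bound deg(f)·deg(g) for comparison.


Common zeros: {(5, 2)}; count = 1; Bézout bound = 4.

deg(f) = 2, deg(g) = 2, so Bézout bound = 4.
Scan x ∈ F_11. For each x, list the y ∈ F_11 with f(x, y) ≡ 0 and those with g(x, y) ≡ 0 (mod 11); the common zeros in that column are the intersection.
  x = 0: f ≡ 0 at y ∈ {2, 10}; g ≡ 0 at y ∈ {4, 5}; common: ∅.
  x = 1: f ≡ 0 at y ∈ ∅; g ≡ 0 at y ∈ {2, 4}; common: ∅.
  x = 2: f ≡ 0 at y ∈ {4, 8}; g ≡ 0 at y ∈ {7}; common: ∅.
  x = 3: f ≡ 0 at y ∈ {4, 8}; g ≡ 0 at y ∈ {0}; common: ∅.
  x = 4: f ≡ 0 at y ∈ ∅; g ≡ 0 at y ∈ {3, 5}; common: ∅.
  x = 5: f ≡ 0 at y ∈ {2, 10}; g ≡ 0 at y ∈ {2, 3}; common: {2}.
  x = 6: f ≡ 0 at y ∈ ∅; g ≡ 0 at y ∈ ∅; common: ∅.
  x = 7: f ≡ 0 at y ∈ {6}; g ≡ 0 at y ∈ ∅; common: ∅.
  x = 8: f ≡ 0 at y ∈ {3, 9}; g ≡ 0 at y ∈ {0, 7}; common: ∅.
  x = 9: f ≡ 0 at y ∈ {6}; g ≡ 0 at y ∈ ∅; common: ∅.
  x = 10: f ≡ 0 at y ∈ ∅; g ≡ 0 at y ∈ ∅; common: ∅.
Collecting: common zeros = {(5, 2)}, so the count is 1.
Comparison with the Bézout bound: 1 ≤ 4 = deg(f)·deg(g), as expected for curves with no common component (the affine F_11-count falls short of the bound because intersections may lie at infinity, over extension fields, or carry multiplicity).


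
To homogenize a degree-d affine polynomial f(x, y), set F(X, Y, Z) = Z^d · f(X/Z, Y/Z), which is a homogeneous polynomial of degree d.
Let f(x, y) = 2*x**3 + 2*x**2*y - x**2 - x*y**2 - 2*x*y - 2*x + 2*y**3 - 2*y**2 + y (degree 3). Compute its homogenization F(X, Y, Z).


F(X, Y, Z) = 2*X**3 + 2*X**2*Y - X**2*Z - X*Y**2 - 2*X*Y*Z - 2*X*Z**2 + 2*Y**3 - 2*Y**2*Z + Y*Z**2

deg(f) = 3.
Substitute x = X/Z, y = Y/Z into f, then multiply by Z^3.
  monomial 2·x^3·y^0 ↦ 2·X^3·Y^0·Z^0.
  monomial 2·x^2·y^1 ↦ 2·X^2·Y^1·Z^0.
  monomial -1·x^2·y^0 ↦ -1·X^2·Y^0·Z^1.
  monomial -1·x^1·y^2 ↦ -1·X^1·Y^2·Z^0.
  monomial -2·x^1·y^1 ↦ -2·X^1·Y^1·Z^1.
  monomial -2·x^1·y^0 ↦ -2·X^1·Y^0·Z^2.
  monomial 2·x^0·y^3 ↦ 2·X^0·Y^3·Z^0.
  monomial -2·x^0·y^2 ↦ -2·X^0·Y^2·Z^1.
  monomial 1·x^0·y^1 ↦ 1·X^0·Y^1·Z^2.
Collecting: F(X, Y, Z) = 2*X**3 + 2*X**2*Y - X**2*Z - X*Y**2 - 2*X*Y*Z - 2*X*Z**2 + 2*Y**3 - 2*Y**2*Z + Y*Z**2.


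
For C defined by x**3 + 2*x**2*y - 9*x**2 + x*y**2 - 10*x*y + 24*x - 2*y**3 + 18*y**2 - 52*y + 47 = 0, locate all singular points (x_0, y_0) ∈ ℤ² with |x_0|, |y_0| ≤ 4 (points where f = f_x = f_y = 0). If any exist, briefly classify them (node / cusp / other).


Singular points: {(1, 3)}; classification: cusp.

Compute partial derivatives:
  f_x = 3*x**2 + 4*x*y - 18*x + y**2 - 10*y + 24.
  f_y = 2*x**2 + 2*x*y - 10*x - 6*y**2 + 36*y - 52.
Scan x_0 ∈ {−4, ..., 4}. For each x_0, f_y(x_0, y) is a polynomial in y; find its integer roots y ∈ {−4, ..., 4}, then test f_x and f at those candidates.
  x = -4: f_y(-4, y) = -6*y**2 + 28*y + 20; no integer root y with |y| ≤ 4.
  x = -3: f_y(-3, y) = -6*y**2 + 30*y - 4; no integer root y with |y| ≤ 4.
  x = -2: f_y(-2, y) = -6*y**2 + 32*y - 24; no integer root y with |y| ≤ 4.
  x = -1: f_y(-1, y) = -6*y**2 + 34*y - 40; vanishes at y ∈ {4}. (-1, 4): f_x = 5 ≠ 0.
  x = 0: f_y(0, y) = -6*y**2 + 36*y - 52; no integer root y with |y| ≤ 4.
  x = 1: f_y(1, y) = -6*y**2 + 38*y - 60; vanishes at y ∈ {3}. (1, 3): f_x = 0, f = 0 — SINGULAR.
  x = 2: f_y(2, y) = -6*y**2 + 40*y - 64; vanishes at y ∈ {4}. (2, 4): f_x = 8 ≠ 0.
  x = 3: f_y(3, y) = -6*y**2 + 42*y - 64; no integer root y with |y| ≤ 4.
  x = 4: f_y(4, y) = -6*y**2 + 44*y - 60; no integer root y with |y| ≤ 4.
Only singular point on the grid: (1, 3).
Classify: substitute x = 1 + u, y = 3 + v and expand: f = u**3 + 2*u**2*v + u*v**2 - 2*v**3 + v**2.
No constant or linear terms (consistent with a singular point). Quadratic part: v**2. Cubic part: u**3 + 2*u**2*v + u*v**2 - 2*v**3.
The quadratic part v**2 is a perfect square, so there is a single (double) tangent line v = 0, i.e. y = 3. Restricting the cubic part to that line (v = 0) leaves u**3 ≠ 0, so f is not divisible by v and the branch is v² ≈ -u**3 to lowest order — this is a cusp.
Classification: cusp.


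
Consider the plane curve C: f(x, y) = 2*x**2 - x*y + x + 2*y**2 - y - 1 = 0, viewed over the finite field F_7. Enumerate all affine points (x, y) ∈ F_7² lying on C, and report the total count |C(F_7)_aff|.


Affine F_7-points: {(0, 1), (0, 3), (1, 3), (1, 5), (2, 6), (4, 0), (4, 6), (6, 0)}; count = 8.

For each of the 49 pairs (x, y) ∈ F_7², evaluate f(x, y) mod 7. Record the zeros.
  x = 0: [0↦6, 1↦0, 2↦5, 3↦0, 4↦6, 5↦2, 6↦2]  zeros at y ∈ {1, 3}
  x = 1: [0↦2, 1↦2, 2↦6, 3↦0, 4↦5, 5↦0, 6↦6]  zeros at y ∈ {3, 5}
  x = 2: [0↦2, 1↦1, 2↦4, 3↦4, 4↦1, 5↦2, 6↦0]  zeros at y ∈ {6}
  x = 3: [0↦6, 1↦4, 2↦6, 3↦5, 4↦1, 5↦1, 6↦5]  zeros at y ∈ ∅
  x = 4: [0↦0, 1↦4, 2↦5, 3↦3, 4↦5, 5↦4, 6↦0]  zeros at y ∈ {0, 6}
  x = 5: [0↦5, 1↦1, 2↦1, 3↦5, 4↦6, 5↦4, 6↦6]  zeros at y ∈ ∅
  x = 6: [0↦0, 1↦2, 2↦1, 3↦4, 4↦4, 5↦1, 6↦2]  zeros at y ∈ {0}
Collecting zeros: affine points = {(0, 1), (0, 3), (1, 3), (1, 5), (2, 6), (4, 0), (4, 6), (6, 0)}.
Total count |C(F_7)_aff| = 8.


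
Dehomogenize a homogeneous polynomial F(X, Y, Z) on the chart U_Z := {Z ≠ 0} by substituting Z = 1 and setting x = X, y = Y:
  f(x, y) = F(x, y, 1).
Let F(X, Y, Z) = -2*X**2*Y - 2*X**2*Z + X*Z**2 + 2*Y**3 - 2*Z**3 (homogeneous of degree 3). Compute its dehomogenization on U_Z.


f(x, y) = -2*x**2*y - 2*x**2 + x + 2*y**3 - 2

On U_Z we set Z = 1. Each monomial c·X^i·Y^j·Z^k in F becomes c·x^i·y^j·1^k = c·x^i·y^j.
Substituting Z = 1: F(X, Y, 1) = -2*x**2*y - 2*x**2 + x + 2*y**3 - 2.
Note: deg(f) ≤ deg(F) = 3; strict inequality happens when F is divisible by Z (lost terms).


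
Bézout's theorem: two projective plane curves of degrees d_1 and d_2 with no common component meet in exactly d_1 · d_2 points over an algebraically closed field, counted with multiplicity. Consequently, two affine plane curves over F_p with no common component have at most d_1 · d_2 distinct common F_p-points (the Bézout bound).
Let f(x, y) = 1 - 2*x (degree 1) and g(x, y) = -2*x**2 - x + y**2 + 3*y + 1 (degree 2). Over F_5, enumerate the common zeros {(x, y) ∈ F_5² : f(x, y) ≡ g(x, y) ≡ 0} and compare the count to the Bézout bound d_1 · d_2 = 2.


Common zeros: {(3, 0), (3, 2)}; count = 2; Bézout bound = 2.

deg(f) = 1, deg(g) = 2, so Bézout bound = 2.
Scan x ∈ F_5. For each x, list the y ∈ F_5 with f(x, y) ≡ 0 and those with g(x, y) ≡ 0 (mod 5); the common zeros in that column are the intersection.
  x = 0: f ≡ 0 at y ∈ ∅; g ≡ 0 at y ∈ {1}; common: ∅.
  x = 1: f ≡ 0 at y ∈ ∅; g ≡ 0 at y ∈ ∅; common: ∅.
  x = 2: f ≡ 0 at y ∈ ∅; g ≡ 0 at y ∈ {1}; common: ∅.
  x = 3: f ≡ 0 at y ∈ {0, 1, 2, 3, 4}; g ≡ 0 at y ∈ {0, 2}; common: {0, 2}.
  x = 4: f ≡ 0 at y ∈ ∅; g ≡ 0 at y ∈ {0, 2}; common: ∅.
Collecting: common zeros = {(3, 0), (3, 2)}, so the count is 2.
Comparison with the Bézout bound: 2 ≤ 2 = deg(f)·deg(g), as expected for curves with no common component (the bound is attained).


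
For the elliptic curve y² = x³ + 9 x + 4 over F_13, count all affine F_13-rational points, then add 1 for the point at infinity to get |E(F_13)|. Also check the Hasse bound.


Affine points = {(0, 2), (0, 11), (1, 1), (1, 12), (2, 2), (2, 11), (4, 0), (6, 1), (6, 12), (8, 4), (8, 9), (11, 2), (11, 11)}; affine count = 13; |E(F_13)| = 14.

Discriminant check: Δ ∝ 4a³ + 27b² = 4·9³ + 27·4² = 4·729 + 27·16 ≡ 7 (mod 13). Nonzero ⇒ E is nonsingular.
For each x ∈ F_13, compute rhs = x³ + 9·x + 4 mod 13, then count y ∈ F_13 with y² ≡ rhs.
  x = 0: rhs = 4, matching y values: 2, 11 (2 points).
  x = 1: rhs = 1, matching y values: 1, 12 (2 points).
  x = 2: rhs = 4, matching y values: 2, 11 (2 points).
  x = 3: rhs = 6, matching y values: none (0 points).
  x = 4: rhs = 0, matching y values: 0 (1 points).
  x = 5: rhs = 5, matching y values: none (0 points).
  x = 6: rhs = 1, matching y values: 1, 12 (2 points).
  x = 7: rhs = 7, matching y values: none (0 points).
  x = 8: rhs = 3, matching y values: 4, 9 (2 points).
  x = 9: rhs = 8, matching y values: none (0 points).
  x = 10: rhs = 2, matching y values: none (0 points).
  x = 11: rhs = 4, matching y values: 2, 11 (2 points).
  x = 12: rhs = 7, matching y values: none (0 points).
Total affine count: 13.
Full point count |E(F_13)| = 13 + 1 = 14.
Hasse bound: |14 − (13+1)| = |0| = 0 ≤ 2√13 ≈ 7.2111 ✓.


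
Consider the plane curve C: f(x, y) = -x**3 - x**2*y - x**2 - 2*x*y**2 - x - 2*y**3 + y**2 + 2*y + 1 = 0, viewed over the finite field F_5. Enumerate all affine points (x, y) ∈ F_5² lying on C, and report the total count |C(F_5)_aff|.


Affine F_5-points: {(1, 2), (2, 1), (2, 2), (2, 3), (4, 2)}; count = 5.

For each of the 25 pairs (x, y) ∈ F_5², evaluate f(x, y) mod 5. Record the zeros.
  x = 0: [0↦1, 1↦2, 2↦3, 3↦2, 4↦2]  zeros at y ∈ ∅
  x = 1: [0↦3, 1↦1, 2↦0, 3↦3, 4↦3]  zeros at y ∈ {2}
  x = 2: [0↦2, 1↦0, 2↦0, 3↦0, 4↦3]  zeros at y ∈ {1, 2, 3}
  x = 3: [0↦2, 1↦3, 2↦2, 3↦2, 4↦1]  zeros at y ∈ ∅
  x = 4: [0↦2, 1↦4, 2↦0, 3↦3, 4↦1]  zeros at y ∈ {2}
Collecting zeros: affine points = {(1, 2), (2, 1), (2, 2), (2, 3), (4, 2)}.
Total count |C(F_5)_aff| = 5.


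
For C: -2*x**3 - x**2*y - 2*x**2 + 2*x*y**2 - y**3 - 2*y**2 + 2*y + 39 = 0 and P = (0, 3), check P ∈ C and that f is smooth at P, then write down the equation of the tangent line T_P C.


Tangent line at P: 18*x - 37*y + 111 = 0.

Step 1: f(0, 3) = 0, so P lies on C.
Step 2: partial derivatives
  f_x(x, y) = -6*x**2 - 2*x*y - 4*x + 2*y**2, f_y(x, y) = -x**2 + 4*x*y - 3*y**2 - 4*y + 2.
  f_x(P) = 18, f_y(P) = -37 (gradient nonzero, so P is smooth).
Step 3: tangent line at P: 18·(x − 0) + -37·(y − 3) = 0.
Expanding: 18*x - 37*y + 111 = 0.


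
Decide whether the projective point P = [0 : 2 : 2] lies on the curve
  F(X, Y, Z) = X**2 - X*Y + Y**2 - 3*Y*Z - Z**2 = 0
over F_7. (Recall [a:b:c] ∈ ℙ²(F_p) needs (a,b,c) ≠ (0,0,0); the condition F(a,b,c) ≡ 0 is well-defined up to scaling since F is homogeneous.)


F(0,2,2) ≡ 2 (mod 7); P is NOT on the curve.

Evaluate F(0, 2, 2) term-by-term (mod 7).
  X**2 ↦ 1·0·1·1 = 0
  -X*Y ↦ -1·0·2·1 = 0
  Y**2 ↦ 1·1·4·1 = 4
  -3*Y*Z ↦ -3·1·2·2 = -12
  -Z**2 ↦ -1·1·1·4 = -4
Sum: F(0, 2, 2) = (0) + (0) + (4) + (-12) + (-4) = -12.
Reducing mod 7: -12 ≡ 2 (mod 7).
Since F(a, b, c) ≡ 2 ≠ 0 (mod 7), P does NOT lie on the curve.


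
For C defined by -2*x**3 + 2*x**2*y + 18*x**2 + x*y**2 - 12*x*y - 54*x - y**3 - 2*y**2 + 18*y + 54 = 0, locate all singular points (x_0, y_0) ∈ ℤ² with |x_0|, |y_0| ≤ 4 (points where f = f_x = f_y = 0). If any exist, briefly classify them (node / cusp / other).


Singular points: {(3, 0)}; classification: cusp.

Compute partial derivatives:
  f_x = -6*x**2 + 4*x*y + 36*x + y**2 - 12*y - 54.
  f_y = 2*x**2 + 2*x*y - 12*x - 3*y**2 - 4*y + 18.
Scan x_0 ∈ {−4, ..., 4}. For each x_0, f_y(x_0, y) is a polynomial in y; find its integer roots y ∈ {−4, ..., 4}, then test f_x and f at those candidates.
  x = -4: f_y(-4, y) = -3*y**2 - 12*y + 98; no integer root y with |y| ≤ 4.
  x = -3: f_y(-3, y) = -3*y**2 - 10*y + 72; no integer root y with |y| ≤ 4.
  x = -2: f_y(-2, y) = -3*y**2 - 8*y + 50; no integer root y with |y| ≤ 4.
  x = -1: f_y(-1, y) = -3*y**2 - 6*y + 32; no integer root y with |y| ≤ 4.
  x = 0: f_y(0, y) = -3*y**2 - 4*y + 18; no integer root y with |y| ≤ 4.
  x = 1: f_y(1, y) = -3*y**2 - 2*y + 8; vanishes at y ∈ {-2}. (1, -2): f_x = -4 ≠ 0.
  x = 2: f_y(2, y) = 2 - 3*y**2; no integer root y with |y| ≤ 4.
  x = 3: f_y(3, y) = -3*y**2 + 2*y; vanishes at y ∈ {0}. (3, 0): f_x = 0, f = 0 — SINGULAR.
  x = 4: f_y(4, y) = -3*y**2 + 4*y + 2; no integer root y with |y| ≤ 4.
Only singular point on the grid: (3, 0).
Classify: substitute x = 3 + u, y = 0 + v and expand: f = -2*u**3 + 2*u**2*v + u*v**2 - v**3 + v**2.
No constant or linear terms (consistent with a singular point). Quadratic part: v**2. Cubic part: -2*u**3 + 2*u**2*v + u*v**2 - v**3.
The quadratic part v**2 is a perfect square, so there is a single (double) tangent line v = 0, i.e. y = 0. Restricting the cubic part to that line (v = 0) leaves -2*u**3 ≠ 0, so f is not divisible by v and the branch is v² ≈ 2*u**3 to lowest order — this is a cusp.
Classification: cusp.


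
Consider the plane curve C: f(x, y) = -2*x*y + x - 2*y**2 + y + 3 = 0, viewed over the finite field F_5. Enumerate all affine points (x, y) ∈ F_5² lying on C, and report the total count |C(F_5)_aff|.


Affine F_5-points: {(0, 4), (2, 0), (2, 1), (4, 2)}; count = 4.

For each of the 25 pairs (x, y) ∈ F_5², evaluate f(x, y) mod 5. Record the zeros.
  x = 0: [0↦3, 1↦2, 2↦2, 3↦3, 4↦0]  zeros at y ∈ {4}
  x = 1: [0↦4, 1↦1, 2↦4, 3↦3, 4↦3]  zeros at y ∈ ∅
  x = 2: [0↦0, 1↦0, 2↦1, 3↦3, 4↦1]  zeros at y ∈ {0, 1}
  x = 3: [0↦1, 1↦4, 2↦3, 3↦3, 4↦4]  zeros at y ∈ ∅
  x = 4: [0↦2, 1↦3, 2↦0, 3↦3, 4↦2]  zeros at y ∈ {2}
Collecting zeros: affine points = {(0, 4), (2, 0), (2, 1), (4, 2)}.
Total count |C(F_5)_aff| = 4.


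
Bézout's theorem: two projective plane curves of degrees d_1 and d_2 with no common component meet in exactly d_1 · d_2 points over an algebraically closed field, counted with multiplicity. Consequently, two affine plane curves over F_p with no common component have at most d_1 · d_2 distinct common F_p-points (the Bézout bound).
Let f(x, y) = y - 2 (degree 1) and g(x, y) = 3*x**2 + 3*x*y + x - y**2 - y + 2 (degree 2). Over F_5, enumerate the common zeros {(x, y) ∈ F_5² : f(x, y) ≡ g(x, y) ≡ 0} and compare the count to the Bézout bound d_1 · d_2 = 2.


Common zeros: ∅; count = 0; Bézout bound = 2.

deg(f) = 1, deg(g) = 2, so Bézout bound = 2.
Scan x ∈ F_5. For each x, list the y ∈ F_5 with f(x, y) ≡ 0 and those with g(x, y) ≡ 0 (mod 5); the common zeros in that column are the intersection.
  x = 0: f ≡ 0 at y ∈ {2}; g ≡ 0 at y ∈ {1, 3}; common: ∅.
  x = 1: f ≡ 0 at y ∈ {2}; g ≡ 0 at y ∈ ∅; common: ∅.
  x = 2: f ≡ 0 at y ∈ {2}; g ≡ 0 at y ∈ {1, 4}; common: ∅.
  x = 3: f ≡ 0 at y ∈ {2}; g ≡ 0 at y ∈ ∅; common: ∅.
  x = 4: f ≡ 0 at y ∈ {2}; g ≡ 0 at y ∈ ∅; common: ∅.
Collecting: common zeros = ∅, so the count is 0.
Comparison with the Bézout bound: 0 ≤ 2 = deg(f)·deg(g), as expected for curves with no common component (the affine F_5-count falls short of the bound because intersections may lie at infinity, over extension fields, or carry multiplicity).


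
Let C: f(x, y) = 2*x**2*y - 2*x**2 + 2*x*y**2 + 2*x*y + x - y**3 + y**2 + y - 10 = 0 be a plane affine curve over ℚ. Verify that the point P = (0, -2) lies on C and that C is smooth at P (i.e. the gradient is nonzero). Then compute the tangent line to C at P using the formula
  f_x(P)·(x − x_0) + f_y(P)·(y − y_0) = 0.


Tangent line at P: 5*x - 15*y - 30 = 0.

Step 1: f(0, -2) = 0, so P lies on C.
Step 2: partial derivatives
  f_x(x, y) = 4*x*y - 4*x + 2*y**2 + 2*y + 1, f_y(x, y) = 2*x**2 + 4*x*y + 2*x - 3*y**2 + 2*y + 1.
  f_x(P) = 5, f_y(P) = -15 (gradient nonzero, so P is smooth).
Step 3: tangent line at P: 5·(x − 0) + -15·(y − -2) = 0.
Expanding: 5*x - 15*y - 30 = 0.


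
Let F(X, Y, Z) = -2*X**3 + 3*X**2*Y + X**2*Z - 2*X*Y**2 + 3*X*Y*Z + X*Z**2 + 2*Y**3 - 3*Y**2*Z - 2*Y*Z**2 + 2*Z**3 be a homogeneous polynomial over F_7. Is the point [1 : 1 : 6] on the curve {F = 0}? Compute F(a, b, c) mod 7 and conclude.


F(1,1,6) ≡ 4 (mod 7); P is NOT on the curve.

Evaluate F(1, 1, 6) term-by-term (mod 7).
  -2*X**3 ↦ -2·1·1·1 = -2
  3*X**2*Y ↦ 3·1·1·1 = 3
  X**2*Z ↦ 1·1·1·6 = 6
  -2*X*Y**2 ↦ -2·1·1·1 = -2
  3*X*Y*Z ↦ 3·1·1·6 = 18
  X*Z**2 ↦ 1·1·1·36 = 36
  2*Y**3 ↦ 2·1·1·1 = 2
  -3*Y**2*Z ↦ -3·1·1·6 = -18
  -2*Y*Z**2 ↦ -2·1·1·36 = -72
  2*Z**3 ↦ 2·1·1·216 = 432
Sum: F(1, 1, 6) = (-2) + (3) + (6) + (-2) + (18) + (36) + (2) + (-18) + (-72) + (432) = 403.
Reducing mod 7: 403 ≡ 4 (mod 7).
Since F(a, b, c) ≡ 4 ≠ 0 (mod 7), P does NOT lie on the curve.


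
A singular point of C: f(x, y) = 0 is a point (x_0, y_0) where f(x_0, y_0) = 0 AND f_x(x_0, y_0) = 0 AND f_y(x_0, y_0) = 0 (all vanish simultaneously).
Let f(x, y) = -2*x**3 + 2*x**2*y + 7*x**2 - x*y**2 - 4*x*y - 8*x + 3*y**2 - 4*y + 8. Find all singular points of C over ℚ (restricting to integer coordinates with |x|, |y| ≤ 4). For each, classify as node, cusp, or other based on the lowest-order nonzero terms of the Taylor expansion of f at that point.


Singular points: {(2, 2)}; classification: node.

Compute partial derivatives:
  f_x = -6*x**2 + 4*x*y + 14*x - y**2 - 4*y - 8.
  f_y = 2*x**2 - 2*x*y - 4*x + 6*y - 4.
Scan x_0 ∈ {−4, ..., 4}. For each x_0, f_y(x_0, y) is a polynomial in y; find its integer roots y ∈ {−4, ..., 4}, then test f_x and f at those candidates.
  x = -4: f_y(-4, y) = 14*y + 44; no integer root y with |y| ≤ 4.
  x = -3: f_y(-3, y) = 12*y + 26; no integer root y with |y| ≤ 4.
  x = -2: f_y(-2, y) = 10*y + 12; no integer root y with |y| ≤ 4.
  x = -1: f_y(-1, y) = 8*y + 2; no integer root y with |y| ≤ 4.
  x = 0: f_y(0, y) = 6*y - 4; no integer root y with |y| ≤ 4.
  x = 1: f_y(1, y) = 4*y - 6; no integer root y with |y| ≤ 4.
  x = 2: f_y(2, y) = 2*y - 4; vanishes at y ∈ {2}. (2, 2): f_x = 0, f = 0 — SINGULAR.
  x = 3: f_y(3, y) = 2; no integer root y with |y| ≤ 4.
  x = 4: f_y(4, y) = 12 - 2*y; no integer root y with |y| ≤ 4.
Only singular point on the grid: (2, 2).
Classify: substitute x = 2 + u, y = 2 + v and expand: f = -2*u**3 + 2*u**2*v - u**2 - u*v**2 + v**2.
No constant or linear terms (consistent with a singular point). Quadratic part: -u**2 + v**2. Cubic part: -2*u**3 + 2*u**2*v - u*v**2.
The quadratic part v**2 - u**2 = (v − u)(v + u) splits into two distinct linear factors, so there are two distinct tangent lines y − 2 = ±(x − 2) — this is a node (ordinary double point).
Classification: node.


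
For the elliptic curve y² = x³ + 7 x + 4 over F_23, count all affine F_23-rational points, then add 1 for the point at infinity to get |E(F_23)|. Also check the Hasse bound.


Affine points = {(0, 2), (0, 21), (1, 9), (1, 14), (2, 7), (2, 16), (3, 11), (3, 12), (4, 2), (4, 21), (5, 7), (5, 16), (6, 3), (6, 20), (10, 4), (10, 19), (11, 3), (11, 20), (16, 7), (16, 16), (19, 2), (19, 21), (20, 5), (20, 18)}; affine count = 24; |E(F_23)| = 25.

Discriminant check: Δ ∝ 4a³ + 27b² = 4·7³ + 27·4² = 4·343 + 27·16 ≡ 10 (mod 23). Nonzero ⇒ E is nonsingular.
For each x ∈ F_23, compute rhs = x³ + 7·x + 4 mod 23, then count y ∈ F_23 with y² ≡ rhs.
  x = 0: rhs = 4, matching y values: 2, 21 (2 points).
  x = 1: rhs = 12, matching y values: 9, 14 (2 points).
  x = 2: rhs = 3, matching y values: 7, 16 (2 points).
  x = 3: rhs = 6, matching y values: 11, 12 (2 points).
  x = 4: rhs = 4, matching y values: 2, 21 (2 points).
  x = 5: rhs = 3, matching y values: 7, 16 (2 points).
  x = 6: rhs = 9, matching y values: 3, 20 (2 points).
  x = 7: rhs = 5, matching y values: none (0 points).
  x = 8: rhs = 20, matching y values: none (0 points).
  x = 9: rhs = 14, matching y values: none (0 points).
  x = 10: rhs = 16, matching y values: 4, 19 (2 points).
  x = 11: rhs = 9, matching y values: 3, 20 (2 points).
  x = 12: rhs = 22, matching y values: none (0 points).
  x = 13: rhs = 15, matching y values: none (0 points).
  x = 14: rhs = 17, matching y values: none (0 points).
  x = 15: rhs = 11, matching y values: none (0 points).
  x = 16: rhs = 3, matching y values: 7, 16 (2 points).
  x = 17: rhs = 22, matching y values: none (0 points).
  x = 18: rhs = 5, matching y values: none (0 points).
  x = 19: rhs = 4, matching y values: 2, 21 (2 points).
  x = 20: rhs = 2, matching y values: 5, 18 (2 points).
  x = 21: rhs = 5, matching y values: none (0 points).
  x = 22: rhs = 19, matching y values: none (0 points).
Total affine count: 24.
Full point count |E(F_23)| = 24 + 1 = 25.
Hasse bound: |25 − (23+1)| = |1| = 1 ≤ 2√23 ≈ 9.5917 ✓.


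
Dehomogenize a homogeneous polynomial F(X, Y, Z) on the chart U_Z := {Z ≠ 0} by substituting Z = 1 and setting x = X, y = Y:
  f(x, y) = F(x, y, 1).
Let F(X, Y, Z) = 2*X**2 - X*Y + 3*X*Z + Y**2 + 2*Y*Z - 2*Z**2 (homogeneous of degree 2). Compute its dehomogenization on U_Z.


f(x, y) = 2*x**2 - x*y + 3*x + y**2 + 2*y - 2

On U_Z we set Z = 1. Each monomial c·X^i·Y^j·Z^k in F becomes c·x^i·y^j·1^k = c·x^i·y^j.
Substituting Z = 1: F(X, Y, 1) = 2*x**2 - x*y + 3*x + y**2 + 2*y - 2.
Note: deg(f) ≤ deg(F) = 2; strict inequality happens when F is divisible by Z (lost terms).


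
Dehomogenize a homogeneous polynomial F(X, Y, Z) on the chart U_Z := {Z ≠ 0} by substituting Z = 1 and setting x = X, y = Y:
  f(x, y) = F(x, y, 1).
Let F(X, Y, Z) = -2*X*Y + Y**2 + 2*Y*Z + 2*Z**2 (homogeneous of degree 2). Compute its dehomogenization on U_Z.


f(x, y) = -2*x*y + y**2 + 2*y + 2

On U_Z we set Z = 1. Each monomial c·X^i·Y^j·Z^k in F becomes c·x^i·y^j·1^k = c·x^i·y^j.
Substituting Z = 1: F(X, Y, 1) = -2*x*y + y**2 + 2*y + 2.
Note: deg(f) ≤ deg(F) = 2; strict inequality happens when F is divisible by Z (lost terms).


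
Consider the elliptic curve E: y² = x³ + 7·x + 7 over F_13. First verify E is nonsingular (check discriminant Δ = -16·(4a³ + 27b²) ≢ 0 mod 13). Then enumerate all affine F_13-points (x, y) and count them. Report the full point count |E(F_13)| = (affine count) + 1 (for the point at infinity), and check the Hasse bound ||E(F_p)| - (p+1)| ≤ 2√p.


Affine points = {(2, 4), (2, 9), (3, 4), (3, 9), (7, 3), (7, 10), (8, 4), (8, 9), (12, 5), (12, 8)}; affine count = 10; |E(F_13)| = 11.

Discriminant check: Δ ∝ 4a³ + 27b² = 4·7³ + 27·7² = 4·343 + 27·49 ≡ 4 (mod 13). Nonzero ⇒ E is nonsingular.
For each x ∈ F_13, compute rhs = x³ + 7·x + 7 mod 13, then count y ∈ F_13 with y² ≡ rhs.
  x = 0: rhs = 7, matching y values: none (0 points).
  x = 1: rhs = 2, matching y values: none (0 points).
  x = 2: rhs = 3, matching y values: 4, 9 (2 points).
  x = 3: rhs = 3, matching y values: 4, 9 (2 points).
  x = 4: rhs = 8, matching y values: none (0 points).
  x = 5: rhs = 11, matching y values: none (0 points).
  x = 6: rhs = 5, matching y values: none (0 points).
  x = 7: rhs = 9, matching y values: 3, 10 (2 points).
  x = 8: rhs = 3, matching y values: 4, 9 (2 points).
  x = 9: rhs = 6, matching y values: none (0 points).
  x = 10: rhs = 11, matching y values: none (0 points).
  x = 11: rhs = 11, matching y values: none (0 points).
  x = 12: rhs = 12, matching y values: 5, 8 (2 points).
Total affine count: 10.
Full point count |E(F_13)| = 10 + 1 = 11.
Hasse bound: |11 − (13+1)| = |-3| = 3 ≤ 2√13 ≈ 7.2111 ✓.


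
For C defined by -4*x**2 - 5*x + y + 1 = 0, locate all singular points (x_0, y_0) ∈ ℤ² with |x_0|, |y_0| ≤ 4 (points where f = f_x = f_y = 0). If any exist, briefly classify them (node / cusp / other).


No singular points in the scanned grid; C is smooth there.

Compute partial derivatives:
  f_x = -8*x - 5.
  f_y = 1.
f_y = 1 is a nonzero constant, so f_y never vanishes: no point (x, y) can satisfy f = f_x = f_y = 0. In particular no (x, y) ∈ {−4, ..., 4}² is singular; the curve is smooth.


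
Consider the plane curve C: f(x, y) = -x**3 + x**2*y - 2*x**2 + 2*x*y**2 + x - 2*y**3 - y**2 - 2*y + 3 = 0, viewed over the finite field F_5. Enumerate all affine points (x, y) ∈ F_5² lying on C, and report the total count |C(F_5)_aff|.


Affine F_5-points: {(1, 4), (4, 1)}; count = 2.

For each of the 25 pairs (x, y) ∈ F_5², evaluate f(x, y) mod 5. Record the zeros.
  x = 0: [0↦3, 1↦3, 2↦4, 3↦4, 4↦1]  zeros at y ∈ ∅
  x = 1: [0↦1, 1↦4, 2↦2, 3↦3, 4↦0]  zeros at y ∈ {4}
  x = 2: [0↦4, 1↦2, 2↦4, 3↦3, 4↦2]  zeros at y ∈ ∅
  x = 3: [0↦1, 1↦1, 2↦4, 3↦3, 4↦1]  zeros at y ∈ ∅
  x = 4: [0↦1, 1↦0, 2↦1, 3↦2, 4↦1]  zeros at y ∈ {1}
Collecting zeros: affine points = {(1, 4), (4, 1)}.
Total count |C(F_5)_aff| = 2.


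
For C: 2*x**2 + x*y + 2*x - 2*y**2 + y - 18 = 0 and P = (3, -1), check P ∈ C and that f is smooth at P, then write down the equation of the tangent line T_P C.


Tangent line at P: 13*x + 8*y - 31 = 0.

Step 1: f(3, -1) = 0, so P lies on C.
Step 2: partial derivatives
  f_x(x, y) = 4*x + y + 2, f_y(x, y) = x - 4*y + 1.
  f_x(P) = 13, f_y(P) = 8 (gradient nonzero, so P is smooth).
Step 3: tangent line at P: 13·(x − 3) + 8·(y − -1) = 0.
Expanding: 13*x + 8*y - 31 = 0.


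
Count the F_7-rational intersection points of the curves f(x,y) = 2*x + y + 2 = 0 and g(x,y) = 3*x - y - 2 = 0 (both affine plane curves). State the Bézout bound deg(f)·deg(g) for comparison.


Common zeros: {(0, 5)}; count = 1; Bézout bound = 1.

deg(f) = 1, deg(g) = 1, so Bézout bound = 1.
Scan x ∈ F_7. For each x, list the y ∈ F_7 with f(x, y) ≡ 0 and those with g(x, y) ≡ 0 (mod 7); the common zeros in that column are the intersection.
  x = 0: f ≡ 0 at y ∈ {5}; g ≡ 0 at y ∈ {5}; common: {5}.
  x = 1: f ≡ 0 at y ∈ {3}; g ≡ 0 at y ∈ {1}; common: ∅.
  x = 2: f ≡ 0 at y ∈ {1}; g ≡ 0 at y ∈ {4}; common: ∅.
  x = 3: f ≡ 0 at y ∈ {6}; g ≡ 0 at y ∈ {0}; common: ∅.
  x = 4: f ≡ 0 at y ∈ {4}; g ≡ 0 at y ∈ {3}; common: ∅.
  x = 5: f ≡ 0 at y ∈ {2}; g ≡ 0 at y ∈ {6}; common: ∅.
  x = 6: f ≡ 0 at y ∈ {0}; g ≡ 0 at y ∈ {2}; common: ∅.
Collecting: common zeros = {(0, 5)}, so the count is 1.
Comparison with the Bézout bound: 1 ≤ 1 = deg(f)·deg(g), as expected for curves with no common component (the bound is attained).


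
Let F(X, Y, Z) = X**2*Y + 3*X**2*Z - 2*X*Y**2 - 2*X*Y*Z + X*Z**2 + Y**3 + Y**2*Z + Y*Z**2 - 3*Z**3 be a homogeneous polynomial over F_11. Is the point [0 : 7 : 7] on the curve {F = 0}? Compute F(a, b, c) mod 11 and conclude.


F(0,7,7) ≡ 0 (mod 11); P is on the curve.

Evaluate F(0, 7, 7) term-by-term (mod 11).
  X**2*Y ↦ 1·0·7·1 = 0
  3*X**2*Z ↦ 3·0·1·7 = 0
  -2*X*Y**2 ↦ -2·0·49·1 = 0
  -2*X*Y*Z ↦ -2·0·7·7 = 0
  X*Z**2 ↦ 1·0·1·49 = 0
  Y**3 ↦ 1·1·343·1 = 343
  Y**2*Z ↦ 1·1·49·7 = 343
  Y*Z**2 ↦ 1·1·7·49 = 343
  -3*Z**3 ↦ -3·1·1·343 = -1029
Sum: F(0, 7, 7) = (0) + (0) + (0) + (0) + (0) + (343) + (343) + (343) + (-1029) = 0.
Reducing mod 11: 0 ≡ 0 (mod 11).
Since F(a, b, c) ≡ 0 (mod 11), P lies on the curve.


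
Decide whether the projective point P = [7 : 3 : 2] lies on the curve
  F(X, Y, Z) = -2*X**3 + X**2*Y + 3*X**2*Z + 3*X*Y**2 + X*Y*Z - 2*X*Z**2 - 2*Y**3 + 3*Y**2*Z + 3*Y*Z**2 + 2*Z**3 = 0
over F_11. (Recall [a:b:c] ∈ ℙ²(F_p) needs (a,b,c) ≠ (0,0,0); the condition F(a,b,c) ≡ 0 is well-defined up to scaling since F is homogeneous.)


F(7,3,2) ≡ 4 (mod 11); P is NOT on the curve.

Evaluate F(7, 3, 2) term-by-term (mod 11).
  -2*X**3 ↦ -2·343·1·1 = -686
  X**2*Y ↦ 1·49·3·1 = 147
  3*X**2*Z ↦ 3·49·1·2 = 294
  3*X*Y**2 ↦ 3·7·9·1 = 189
  X*Y*Z ↦ 1·7·3·2 = 42
  -2*X*Z**2 ↦ -2·7·1·4 = -56
  -2*Y**3 ↦ -2·1·27·1 = -54
  3*Y**2*Z ↦ 3·1·9·2 = 54
  3*Y*Z**2 ↦ 3·1·3·4 = 36
  2*Z**3 ↦ 2·1·1·8 = 16
Sum: F(7, 3, 2) = (-686) + (147) + (294) + (189) + (42) + (-56) + (-54) + (54) + (36) + (16) = -18.
Reducing mod 11: -18 ≡ 4 (mod 11).
Since F(a, b, c) ≡ 4 ≠ 0 (mod 11), P does NOT lie on the curve.


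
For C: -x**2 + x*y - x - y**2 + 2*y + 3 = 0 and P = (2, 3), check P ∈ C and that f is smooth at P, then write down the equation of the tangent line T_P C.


Tangent line at P: -2*x - 2*y + 10 = 0.

Step 1: f(2, 3) = 0, so P lies on C.
Step 2: partial derivatives
  f_x(x, y) = -2*x + y - 1, f_y(x, y) = x - 2*y + 2.
  f_x(P) = -2, f_y(P) = -2 (gradient nonzero, so P is smooth).
Step 3: tangent line at P: -2·(x − 2) + -2·(y − 3) = 0.
Expanding: -2*x - 2*y + 10 = 0.


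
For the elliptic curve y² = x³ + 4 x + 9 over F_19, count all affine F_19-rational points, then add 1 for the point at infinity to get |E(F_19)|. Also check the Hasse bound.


Affine points = {(0, 3), (0, 16), (2, 5), (2, 14), (7, 0), (10, 2), (10, 17), (11, 4), (11, 15), (13, 4), (13, 15), (14, 4), (14, 15), (15, 9), (15, 10), (18, 2), (18, 17)}; affine count = 17; |E(F_19)| = 18.

Discriminant check: Δ ∝ 4a³ + 27b² = 4·4³ + 27·9² = 4·64 + 27·81 ≡ 11 (mod 19). Nonzero ⇒ E is nonsingular.
For each x ∈ F_19, compute rhs = x³ + 4·x + 9 mod 19, then count y ∈ F_19 with y² ≡ rhs.
  x = 0: rhs = 9, matching y values: 3, 16 (2 points).
  x = 1: rhs = 14, matching y values: none (0 points).
  x = 2: rhs = 6, matching y values: 5, 14 (2 points).
  x = 3: rhs = 10, matching y values: none (0 points).
  x = 4: rhs = 13, matching y values: none (0 points).
  x = 5: rhs = 2, matching y values: none (0 points).
  x = 6: rhs = 2, matching y values: none (0 points).
  x = 7: rhs = 0, matching y values: 0 (1 points).
  x = 8: rhs = 2, matching y values: none (0 points).
  x = 9: rhs = 14, matching y values: none (0 points).
  x = 10: rhs = 4, matching y values: 2, 17 (2 points).
  x = 11: rhs = 16, matching y values: 4, 15 (2 points).
  x = 12: rhs = 18, matching y values: none (0 points).
  x = 13: rhs = 16, matching y values: 4, 15 (2 points).
  x = 14: rhs = 16, matching y values: 4, 15 (2 points).
  x = 15: rhs = 5, matching y values: 9, 10 (2 points).
  x = 16: rhs = 8, matching y values: none (0 points).
  x = 17: rhs = 12, matching y values: none (0 points).
  x = 18: rhs = 4, matching y values: 2, 17 (2 points).
Total affine count: 17.
Full point count |E(F_19)| = 17 + 1 = 18.
Hasse bound: |18 − (19+1)| = |-2| = 2 ≤ 2√19 ≈ 8.7178 ✓.


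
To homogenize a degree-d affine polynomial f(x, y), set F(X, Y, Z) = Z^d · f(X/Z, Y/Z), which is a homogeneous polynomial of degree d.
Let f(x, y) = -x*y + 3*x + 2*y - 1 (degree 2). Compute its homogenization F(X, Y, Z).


F(X, Y, Z) = -X*Y + 3*X*Z + 2*Y*Z - Z**2

deg(f) = 2.
Substitute x = X/Z, y = Y/Z into f, then multiply by Z^2.
  monomial -1·x^1·y^1 ↦ -1·X^1·Y^1·Z^0.
  monomial 3·x^1·y^0 ↦ 3·X^1·Y^0·Z^1.
  monomial 2·x^0·y^1 ↦ 2·X^0·Y^1·Z^1.
  monomial -1·x^0·y^0 ↦ -1·X^0·Y^0·Z^2.
Collecting: F(X, Y, Z) = -X*Y + 3*X*Z + 2*Y*Z - Z**2.


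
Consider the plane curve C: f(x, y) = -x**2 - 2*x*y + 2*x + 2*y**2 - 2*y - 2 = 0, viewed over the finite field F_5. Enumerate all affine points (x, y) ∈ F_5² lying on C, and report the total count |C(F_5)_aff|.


Affine F_5-points: {(0, 3), (1, 3), (1, 4), (3, 0), (3, 4), (4, 0)}; count = 6.

For each of the 25 pairs (x, y) ∈ F_5², evaluate f(x, y) mod 5. Record the zeros.
  x = 0: [0↦3, 1↦3, 2↦2, 3↦0, 4↦2]  zeros at y ∈ {3}
  x = 1: [0↦4, 1↦2, 2↦4, 3↦0, 4↦0]  zeros at y ∈ {3, 4}
  x = 2: [0↦3, 1↦4, 2↦4, 3↦3, 4↦1]  zeros at y ∈ ∅
  x = 3: [0↦0, 1↦4, 2↦2, 3↦4, 4↦0]  zeros at y ∈ {0, 4}
  x = 4: [0↦0, 1↦2, 2↦3, 3↦3, 4↦2]  zeros at y ∈ {0}
Collecting zeros: affine points = {(0, 3), (1, 3), (1, 4), (3, 0), (3, 4), (4, 0)}.
Total count |C(F_5)_aff| = 6.


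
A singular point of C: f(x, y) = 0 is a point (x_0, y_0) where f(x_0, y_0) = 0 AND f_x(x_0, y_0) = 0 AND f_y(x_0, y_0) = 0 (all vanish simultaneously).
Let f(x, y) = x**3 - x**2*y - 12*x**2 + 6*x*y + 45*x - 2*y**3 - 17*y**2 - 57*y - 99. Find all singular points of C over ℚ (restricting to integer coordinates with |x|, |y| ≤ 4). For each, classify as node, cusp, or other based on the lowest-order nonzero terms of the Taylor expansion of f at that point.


Singular points: {(3, -3)}; classification: cusp.

Compute partial derivatives:
  f_x = 3*x**2 - 2*x*y - 24*x + 6*y + 45.
  f_y = -x**2 + 6*x - 6*y**2 - 34*y - 57.
Scan x_0 ∈ {−4, ..., 4}. For each x_0, f_y(x_0, y) is a polynomial in y; find its integer roots y ∈ {−4, ..., 4}, then test f_x and f at those candidates.
  x = -4: f_y(-4, y) = -6*y**2 - 34*y - 97; no integer root y with |y| ≤ 4.
  x = -3: f_y(-3, y) = -6*y**2 - 34*y - 84; no integer root y with |y| ≤ 4.
  x = -2: f_y(-2, y) = -6*y**2 - 34*y - 73; no integer root y with |y| ≤ 4.
  x = -1: f_y(-1, y) = -6*y**2 - 34*y - 64; no integer root y with |y| ≤ 4.
  x = 0: f_y(0, y) = -6*y**2 - 34*y - 57; no integer root y with |y| ≤ 4.
  x = 1: f_y(1, y) = -6*y**2 - 34*y - 52; no integer root y with |y| ≤ 4.
  x = 2: f_y(2, y) = -6*y**2 - 34*y - 49; no integer root y with |y| ≤ 4.
  x = 3: f_y(3, y) = -6*y**2 - 34*y - 48; vanishes at y ∈ {-3}. (3, -3): f_x = 0, f = 0 — SINGULAR.
  x = 4: f_y(4, y) = -6*y**2 - 34*y - 49; no integer root y with |y| ≤ 4.
Only singular point on the grid: (3, -3).
Classify: substitute x = 3 + u, y = -3 + v and expand: f = u**3 - u**2*v - 2*v**3 + v**2.
No constant or linear terms (consistent with a singular point). Quadratic part: v**2. Cubic part: u**3 - u**2*v - 2*v**3.
The quadratic part v**2 is a perfect square, so there is a single (double) tangent line v = 0, i.e. y = -3. Restricting the cubic part to that line (v = 0) leaves u**3 ≠ 0, so f is not divisible by v and the branch is v² ≈ -u**3 to lowest order — this is a cusp.
Classification: cusp.
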